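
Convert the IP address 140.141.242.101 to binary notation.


140 = 10001100
141 = 10001101
242 = 11110010
101 = 01100101
Binary: 10001100.10001101.11110010.01100101


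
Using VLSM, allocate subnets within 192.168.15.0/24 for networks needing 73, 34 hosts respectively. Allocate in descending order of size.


73 hosts -> /25 (126 usable): 192.168.15.0/25
34 hosts -> /26 (62 usable): 192.168.15.128/26
Allocation: 192.168.15.0/25 (73 hosts, 126 usable); 192.168.15.128/26 (34 hosts, 62 usable)


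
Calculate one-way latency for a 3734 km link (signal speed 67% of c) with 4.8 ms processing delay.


Speed = 0.67 * 3e5 km/s = 201000 km/s
Propagation delay = 3734 / 201000 = 0.0186 s = 18.5771 ms
Processing delay = 4.8 ms
Total one-way latency = 23.3771 ms


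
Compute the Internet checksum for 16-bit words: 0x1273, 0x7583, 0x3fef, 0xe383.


Sum all words (with carry folding):
+ 0x1273 = 0x1273
+ 0x7583 = 0x87f6
+ 0x3fef = 0xc7e5
+ 0xe383 = 0xab69
One's complement: ~0xab69
Checksum = 0x5496


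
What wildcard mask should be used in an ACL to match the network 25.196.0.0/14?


Subnet mask: 255.252.0.0
Wildcard = 255.255.255.255 - subnet mask
255 - 255 = 0
255 - 252 = 3
255 - 0 = 255
255 - 0 = 255
Wildcard: 0.3.255.255


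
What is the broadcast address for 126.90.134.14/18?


Network: 126.90.128.0/18
Host bits = 14
Set all host bits to 1:
Broadcast: 126.90.191.255


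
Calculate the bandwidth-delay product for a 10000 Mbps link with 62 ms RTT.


BDP = bandwidth * RTT
= 10000 Mbps * 62 ms
= 10000 * 1e6 * 62 / 1000 bits
= 620000000 bits
= 77500000 bytes
= 75683.5938 KB
BDP = 620000000 bits (77500000 bytes)


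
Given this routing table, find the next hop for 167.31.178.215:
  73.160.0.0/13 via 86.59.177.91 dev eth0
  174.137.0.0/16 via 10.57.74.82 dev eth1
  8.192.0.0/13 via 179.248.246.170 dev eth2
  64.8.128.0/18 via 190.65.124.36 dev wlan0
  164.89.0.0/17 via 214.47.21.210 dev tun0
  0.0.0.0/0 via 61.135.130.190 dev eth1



Longest prefix match for 167.31.178.215:
  /13 73.160.0.0: no
  /16 174.137.0.0: no
  /13 8.192.0.0: no
  /18 64.8.128.0: no
  /17 164.89.0.0: no
  /0 0.0.0.0: MATCH
Selected: next-hop 61.135.130.190 via eth1 (matched /0)


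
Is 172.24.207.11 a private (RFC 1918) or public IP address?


RFC 1918 private ranges:
  10.0.0.0/8 (10.0.0.0 - 10.255.255.255)
  172.16.0.0/12 (172.16.0.0 - 172.31.255.255)
  192.168.0.0/16 (192.168.0.0 - 192.168.255.255)
Private (in 172.16.0.0/12)


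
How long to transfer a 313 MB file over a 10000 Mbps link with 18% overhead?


Effective throughput = 10000 * (1 - 18/100) = 8200 Mbps
File size in Mb = 313 * 8 = 2504 Mb
Time = 2504 / 8200
Time = 0.3054 seconds


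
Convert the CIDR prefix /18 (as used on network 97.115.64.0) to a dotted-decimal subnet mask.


/18 means 18 network bits, 14 host bits
Binary: 11111111111111111100000000000000
Mask: 255.255.192.0


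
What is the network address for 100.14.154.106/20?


IP:   01100100.00001110.10011010.01101010
Mask: 11111111.11111111.11110000.00000000
AND operation:
Net:  01100100.00001110.10010000.00000000
Network: 100.14.144.0/20


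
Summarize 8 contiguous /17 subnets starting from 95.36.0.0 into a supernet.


Original prefix: /17
Number of subnets: 8 = 2^3
New prefix = 17 - 3 = 14
Supernet: 95.36.0.0/14


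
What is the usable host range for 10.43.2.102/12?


Network: 10.32.0.0
Broadcast: 10.47.255.255
First usable = network + 1
Last usable = broadcast - 1
Range: 10.32.0.1 to 10.47.255.254


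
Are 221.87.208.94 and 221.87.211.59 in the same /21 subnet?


Mask: 255.255.248.0
221.87.208.94 AND mask = 221.87.208.0
221.87.211.59 AND mask = 221.87.208.0
Yes, same subnet (221.87.208.0)


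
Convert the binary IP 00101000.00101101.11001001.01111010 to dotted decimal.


00101000 = 40
00101101 = 45
11001001 = 201
01111010 = 122
IP: 40.45.201.122


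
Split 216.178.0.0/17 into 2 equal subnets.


New prefix = 17 + 1 = 18
Each subnet has 16384 addresses
  216.178.0.0/18
  216.178.64.0/18
Subnets: 216.178.0.0/18, 216.178.64.0/18


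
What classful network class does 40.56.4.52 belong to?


First octet: 40
Binary: 00101000
0xxxxxxx -> Class A (1-126)
Class A, default mask 255.0.0.0 (/8)


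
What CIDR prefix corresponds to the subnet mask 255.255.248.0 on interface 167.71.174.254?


Binary: 11111111.11111111.11111000.00000000
Count leading 1s
Prefix: /21


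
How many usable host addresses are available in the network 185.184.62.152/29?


Host bits = 32 - 29 = 3
Total addresses = 2^3 = 8
Usable = total - 2 (network and broadcast)
Usable hosts: 6


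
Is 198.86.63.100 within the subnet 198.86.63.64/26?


Subnet network: 198.86.63.64
Test IP AND mask: 198.86.63.64
Yes, 198.86.63.100 is in 198.86.63.64/26


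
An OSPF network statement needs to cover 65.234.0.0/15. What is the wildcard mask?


Subnet mask: 255.254.0.0
Wildcard = 255.255.255.255 - subnet mask
255 - 255 = 0
255 - 254 = 1
255 - 0 = 255
255 - 0 = 255
Wildcard: 0.1.255.255


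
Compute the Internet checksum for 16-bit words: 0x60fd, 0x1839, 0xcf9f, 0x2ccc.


Sum all words (with carry folding):
+ 0x60fd = 0x60fd
+ 0x1839 = 0x7936
+ 0xcf9f = 0x48d6
+ 0x2ccc = 0x75a2
One's complement: ~0x75a2
Checksum = 0x8a5d


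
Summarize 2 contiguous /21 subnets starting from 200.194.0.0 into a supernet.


Original prefix: /21
Number of subnets: 2 = 2^1
New prefix = 21 - 1 = 20
Supernet: 200.194.0.0/20


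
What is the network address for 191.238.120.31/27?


IP:   10111111.11101110.01111000.00011111
Mask: 11111111.11111111.11111111.11100000
AND operation:
Net:  10111111.11101110.01111000.00000000
Network: 191.238.120.0/27


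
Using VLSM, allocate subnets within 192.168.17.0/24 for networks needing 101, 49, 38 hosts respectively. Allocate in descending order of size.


101 hosts -> /25 (126 usable): 192.168.17.0/25
49 hosts -> /26 (62 usable): 192.168.17.128/26
38 hosts -> /26 (62 usable): 192.168.17.192/26
Allocation: 192.168.17.0/25 (101 hosts, 126 usable); 192.168.17.128/26 (49 hosts, 62 usable); 192.168.17.192/26 (38 hosts, 62 usable)


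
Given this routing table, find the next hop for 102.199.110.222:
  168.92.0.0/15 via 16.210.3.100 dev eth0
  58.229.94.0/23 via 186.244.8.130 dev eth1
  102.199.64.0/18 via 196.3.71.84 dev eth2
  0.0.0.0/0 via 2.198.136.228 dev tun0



Longest prefix match for 102.199.110.222:
  /15 168.92.0.0: no
  /23 58.229.94.0: no
  /18 102.199.64.0: MATCH
  /0 0.0.0.0: MATCH
Selected: next-hop 196.3.71.84 via eth2 (matched /18)


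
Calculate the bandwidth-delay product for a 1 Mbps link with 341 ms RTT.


BDP = bandwidth * RTT
= 1 Mbps * 341 ms
= 1 * 1e6 * 341 / 1000 bits
= 341000 bits
= 42625 bytes
= 41.626 KB
BDP = 341000 bits (42625 bytes)


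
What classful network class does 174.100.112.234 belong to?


First octet: 174
Binary: 10101110
10xxxxxx -> Class B (128-191)
Class B, default mask 255.255.0.0 (/16)


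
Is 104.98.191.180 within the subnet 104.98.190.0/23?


Subnet network: 104.98.190.0
Test IP AND mask: 104.98.190.0
Yes, 104.98.191.180 is in 104.98.190.0/23


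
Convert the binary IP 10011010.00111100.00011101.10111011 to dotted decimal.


10011010 = 154
00111100 = 60
00011101 = 29
10111011 = 187
IP: 154.60.29.187


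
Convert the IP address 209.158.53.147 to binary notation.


209 = 11010001
158 = 10011110
53 = 00110101
147 = 10010011
Binary: 11010001.10011110.00110101.10010011


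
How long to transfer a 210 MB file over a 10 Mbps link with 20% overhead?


Effective throughput = 10 * (1 - 20/100) = 8 Mbps
File size in Mb = 210 * 8 = 1680 Mb
Time = 1680 / 8
Time = 210 seconds


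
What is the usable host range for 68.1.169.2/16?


Network: 68.1.0.0
Broadcast: 68.1.255.255
First usable = network + 1
Last usable = broadcast - 1
Range: 68.1.0.1 to 68.1.255.254


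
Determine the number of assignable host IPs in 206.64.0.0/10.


Host bits = 32 - 10 = 22
Total addresses = 2^22 = 4194304
Usable = total - 2 (network and broadcast)
Usable hosts: 4194302


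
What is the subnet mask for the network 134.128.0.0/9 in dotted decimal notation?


/9 means 9 network bits, 23 host bits
Binary: 11111111100000000000000000000000
Mask: 255.128.0.0


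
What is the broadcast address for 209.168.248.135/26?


Network: 209.168.248.128/26
Host bits = 6
Set all host bits to 1:
Broadcast: 209.168.248.191


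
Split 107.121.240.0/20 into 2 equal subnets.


New prefix = 20 + 1 = 21
Each subnet has 2048 addresses
  107.121.240.0/21
  107.121.248.0/21
Subnets: 107.121.240.0/21, 107.121.248.0/21


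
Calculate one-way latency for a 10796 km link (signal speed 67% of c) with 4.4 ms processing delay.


Speed = 0.67 * 3e5 km/s = 201000 km/s
Propagation delay = 10796 / 201000 = 0.0537 s = 53.7114 ms
Processing delay = 4.4 ms
Total one-way latency = 58.1114 ms


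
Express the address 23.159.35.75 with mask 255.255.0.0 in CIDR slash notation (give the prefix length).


Binary: 11111111.11111111.00000000.00000000
Count leading 1s
Prefix: /16


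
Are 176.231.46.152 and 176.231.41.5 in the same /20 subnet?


Mask: 255.255.240.0
176.231.46.152 AND mask = 176.231.32.0
176.231.41.5 AND mask = 176.231.32.0
Yes, same subnet (176.231.32.0)


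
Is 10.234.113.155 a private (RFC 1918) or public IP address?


RFC 1918 private ranges:
  10.0.0.0/8 (10.0.0.0 - 10.255.255.255)
  172.16.0.0/12 (172.16.0.0 - 172.31.255.255)
  192.168.0.0/16 (192.168.0.0 - 192.168.255.255)
Private (in 10.0.0.0/8)


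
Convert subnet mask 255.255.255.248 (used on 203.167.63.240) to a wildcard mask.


Subnet mask: 255.255.255.248
Wildcard = 255.255.255.255 - subnet mask
255 - 255 = 0
255 - 255 = 0
255 - 255 = 0
255 - 248 = 7
Wildcard: 0.0.0.7


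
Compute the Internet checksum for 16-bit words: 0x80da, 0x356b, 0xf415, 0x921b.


Sum all words (with carry folding):
+ 0x80da = 0x80da
+ 0x356b = 0xb645
+ 0xf415 = 0xaa5b
+ 0x921b = 0x3c77
One's complement: ~0x3c77
Checksum = 0xc388


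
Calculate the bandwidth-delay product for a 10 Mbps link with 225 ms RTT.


BDP = bandwidth * RTT
= 10 Mbps * 225 ms
= 10 * 1e6 * 225 / 1000 bits
= 2250000 bits
= 281250 bytes
= 274.6582 KB
BDP = 2250000 bits (281250 bytes)


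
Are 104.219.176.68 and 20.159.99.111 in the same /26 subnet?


Mask: 255.255.255.192
104.219.176.68 AND mask = 104.219.176.64
20.159.99.111 AND mask = 20.159.99.64
No, different subnets (104.219.176.64 vs 20.159.99.64)


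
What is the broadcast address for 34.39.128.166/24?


Network: 34.39.128.0/24
Host bits = 8
Set all host bits to 1:
Broadcast: 34.39.128.255


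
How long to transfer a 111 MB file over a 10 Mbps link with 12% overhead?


Effective throughput = 10 * (1 - 12/100) = 8.8 Mbps
File size in Mb = 111 * 8 = 888 Mb
Time = 888 / 8.8
Time = 100.9091 seconds


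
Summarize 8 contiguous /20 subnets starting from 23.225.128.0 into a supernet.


Original prefix: /20
Number of subnets: 8 = 2^3
New prefix = 20 - 3 = 17
Supernet: 23.225.128.0/17


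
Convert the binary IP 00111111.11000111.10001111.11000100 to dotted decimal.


00111111 = 63
11000111 = 199
10001111 = 143
11000100 = 196
IP: 63.199.143.196


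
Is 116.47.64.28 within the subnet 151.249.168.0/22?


Subnet network: 151.249.168.0
Test IP AND mask: 116.47.64.0
No, 116.47.64.28 is not in 151.249.168.0/22


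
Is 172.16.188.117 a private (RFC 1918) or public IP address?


RFC 1918 private ranges:
  10.0.0.0/8 (10.0.0.0 - 10.255.255.255)
  172.16.0.0/12 (172.16.0.0 - 172.31.255.255)
  192.168.0.0/16 (192.168.0.0 - 192.168.255.255)
Private (in 172.16.0.0/12)


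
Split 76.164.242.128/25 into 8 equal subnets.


New prefix = 25 + 3 = 28
Each subnet has 16 addresses
  76.164.242.128/28
  76.164.242.144/28
  76.164.242.160/28
  76.164.242.176/28
  76.164.242.192/28
  76.164.242.208/28
  76.164.242.224/28
  76.164.242.240/28
Subnets: 76.164.242.128/28, 76.164.242.144/28, 76.164.242.160/28, 76.164.242.176/28, 76.164.242.192/28, 76.164.242.208/28, 76.164.242.224/28, 76.164.242.240/28


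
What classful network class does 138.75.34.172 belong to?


First octet: 138
Binary: 10001010
10xxxxxx -> Class B (128-191)
Class B, default mask 255.255.0.0 (/16)


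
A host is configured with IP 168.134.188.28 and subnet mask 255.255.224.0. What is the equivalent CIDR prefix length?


Binary: 11111111.11111111.11100000.00000000
Count leading 1s
Prefix: /19


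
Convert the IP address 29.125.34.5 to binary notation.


29 = 00011101
125 = 01111101
34 = 00100010
5 = 00000101
Binary: 00011101.01111101.00100010.00000101


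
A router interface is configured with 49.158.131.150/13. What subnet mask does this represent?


/13 means 13 network bits, 19 host bits
Binary: 11111111111110000000000000000000
Mask: 255.248.0.0


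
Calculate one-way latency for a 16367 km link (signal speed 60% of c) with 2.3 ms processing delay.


Speed = 0.6 * 3e5 km/s = 180000 km/s
Propagation delay = 16367 / 180000 = 0.0909 s = 90.9278 ms
Processing delay = 2.3 ms
Total one-way latency = 93.2278 ms


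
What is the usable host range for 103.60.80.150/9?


Network: 103.0.0.0
Broadcast: 103.127.255.255
First usable = network + 1
Last usable = broadcast - 1
Range: 103.0.0.1 to 103.127.255.254


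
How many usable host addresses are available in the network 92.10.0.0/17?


Host bits = 32 - 17 = 15
Total addresses = 2^15 = 32768
Usable = total - 2 (network and broadcast)
Usable hosts: 32766


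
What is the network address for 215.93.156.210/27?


IP:   11010111.01011101.10011100.11010010
Mask: 11111111.11111111.11111111.11100000
AND operation:
Net:  11010111.01011101.10011100.11000000
Network: 215.93.156.192/27


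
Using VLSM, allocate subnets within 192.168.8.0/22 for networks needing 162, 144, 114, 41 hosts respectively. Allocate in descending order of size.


162 hosts -> /24 (254 usable): 192.168.8.0/24
144 hosts -> /24 (254 usable): 192.168.9.0/24
114 hosts -> /25 (126 usable): 192.168.10.0/25
41 hosts -> /26 (62 usable): 192.168.10.128/26
Allocation: 192.168.8.0/24 (162 hosts, 254 usable); 192.168.9.0/24 (144 hosts, 254 usable); 192.168.10.0/25 (114 hosts, 126 usable); 192.168.10.128/26 (41 hosts, 62 usable)


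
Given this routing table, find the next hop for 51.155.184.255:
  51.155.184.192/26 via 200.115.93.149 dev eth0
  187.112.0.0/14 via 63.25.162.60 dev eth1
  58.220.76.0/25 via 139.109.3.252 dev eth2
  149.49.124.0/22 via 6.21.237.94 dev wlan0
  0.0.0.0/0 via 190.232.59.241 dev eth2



Longest prefix match for 51.155.184.255:
  /26 51.155.184.192: MATCH
  /14 187.112.0.0: no
  /25 58.220.76.0: no
  /22 149.49.124.0: no
  /0 0.0.0.0: MATCH
Selected: next-hop 200.115.93.149 via eth0 (matched /26)


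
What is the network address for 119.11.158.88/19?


IP:   01110111.00001011.10011110.01011000
Mask: 11111111.11111111.11100000.00000000
AND operation:
Net:  01110111.00001011.10000000.00000000
Network: 119.11.128.0/19


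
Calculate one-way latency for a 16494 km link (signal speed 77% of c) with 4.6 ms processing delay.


Speed = 0.77 * 3e5 km/s = 231000 km/s
Propagation delay = 16494 / 231000 = 0.0714 s = 71.4026 ms
Processing delay = 4.6 ms
Total one-way latency = 76.0026 ms


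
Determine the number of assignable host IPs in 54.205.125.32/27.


Host bits = 32 - 27 = 5
Total addresses = 2^5 = 32
Usable = total - 2 (network and broadcast)
Usable hosts: 30


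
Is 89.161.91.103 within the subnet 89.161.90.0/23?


Subnet network: 89.161.90.0
Test IP AND mask: 89.161.90.0
Yes, 89.161.91.103 is in 89.161.90.0/23


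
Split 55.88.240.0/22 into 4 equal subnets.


New prefix = 22 + 2 = 24
Each subnet has 256 addresses
  55.88.240.0/24
  55.88.241.0/24
  55.88.242.0/24
  55.88.243.0/24
Subnets: 55.88.240.0/24, 55.88.241.0/24, 55.88.242.0/24, 55.88.243.0/24


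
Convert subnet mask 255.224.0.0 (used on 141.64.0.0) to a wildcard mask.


Subnet mask: 255.224.0.0
Wildcard = 255.255.255.255 - subnet mask
255 - 255 = 0
255 - 224 = 31
255 - 0 = 255
255 - 0 = 255
Wildcard: 0.31.255.255


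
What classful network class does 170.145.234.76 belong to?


First octet: 170
Binary: 10101010
10xxxxxx -> Class B (128-191)
Class B, default mask 255.255.0.0 (/16)


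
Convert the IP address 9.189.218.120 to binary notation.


9 = 00001001
189 = 10111101
218 = 11011010
120 = 01111000
Binary: 00001001.10111101.11011010.01111000


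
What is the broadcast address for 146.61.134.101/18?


Network: 146.61.128.0/18
Host bits = 14
Set all host bits to 1:
Broadcast: 146.61.191.255


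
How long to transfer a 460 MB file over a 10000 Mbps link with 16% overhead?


Effective throughput = 10000 * (1 - 16/100) = 8400 Mbps
File size in Mb = 460 * 8 = 3680 Mb
Time = 3680 / 8400
Time = 0.4381 seconds


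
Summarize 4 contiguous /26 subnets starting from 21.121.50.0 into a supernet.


Original prefix: /26
Number of subnets: 4 = 2^2
New prefix = 26 - 2 = 24
Supernet: 21.121.50.0/24


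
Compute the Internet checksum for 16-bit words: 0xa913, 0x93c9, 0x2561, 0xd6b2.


Sum all words (with carry folding):
+ 0xa913 = 0xa913
+ 0x93c9 = 0x3cdd
+ 0x2561 = 0x623e
+ 0xd6b2 = 0x38f1
One's complement: ~0x38f1
Checksum = 0xc70e


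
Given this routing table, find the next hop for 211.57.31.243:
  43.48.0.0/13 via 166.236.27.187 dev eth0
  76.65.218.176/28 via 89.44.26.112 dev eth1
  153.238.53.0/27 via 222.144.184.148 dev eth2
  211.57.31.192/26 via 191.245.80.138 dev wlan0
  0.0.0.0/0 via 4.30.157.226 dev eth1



Longest prefix match for 211.57.31.243:
  /13 43.48.0.0: no
  /28 76.65.218.176: no
  /27 153.238.53.0: no
  /26 211.57.31.192: MATCH
  /0 0.0.0.0: MATCH
Selected: next-hop 191.245.80.138 via wlan0 (matched /26)


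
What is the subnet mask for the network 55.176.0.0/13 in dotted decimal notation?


/13 means 13 network bits, 19 host bits
Binary: 11111111111110000000000000000000
Mask: 255.248.0.0


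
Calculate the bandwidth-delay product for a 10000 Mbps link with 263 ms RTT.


BDP = bandwidth * RTT
= 10000 Mbps * 263 ms
= 10000 * 1e6 * 263 / 1000 bits
= 2630000000 bits
= 328750000 bytes
= 321044.9219 KB
BDP = 2630000000 bits (328750000 bytes)


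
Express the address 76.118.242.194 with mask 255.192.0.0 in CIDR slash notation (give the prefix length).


Binary: 11111111.11000000.00000000.00000000
Count leading 1s
Prefix: /10


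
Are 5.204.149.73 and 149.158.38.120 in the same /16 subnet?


Mask: 255.255.0.0
5.204.149.73 AND mask = 5.204.0.0
149.158.38.120 AND mask = 149.158.0.0
No, different subnets (5.204.0.0 vs 149.158.0.0)


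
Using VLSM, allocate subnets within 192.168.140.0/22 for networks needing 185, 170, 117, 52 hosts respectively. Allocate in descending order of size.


185 hosts -> /24 (254 usable): 192.168.140.0/24
170 hosts -> /24 (254 usable): 192.168.141.0/24
117 hosts -> /25 (126 usable): 192.168.142.0/25
52 hosts -> /26 (62 usable): 192.168.142.128/26
Allocation: 192.168.140.0/24 (185 hosts, 254 usable); 192.168.141.0/24 (170 hosts, 254 usable); 192.168.142.0/25 (117 hosts, 126 usable); 192.168.142.128/26 (52 hosts, 62 usable)


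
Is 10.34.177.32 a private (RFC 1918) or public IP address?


RFC 1918 private ranges:
  10.0.0.0/8 (10.0.0.0 - 10.255.255.255)
  172.16.0.0/12 (172.16.0.0 - 172.31.255.255)
  192.168.0.0/16 (192.168.0.0 - 192.168.255.255)
Private (in 10.0.0.0/8)


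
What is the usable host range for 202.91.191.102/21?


Network: 202.91.184.0
Broadcast: 202.91.191.255
First usable = network + 1
Last usable = broadcast - 1
Range: 202.91.184.1 to 202.91.191.254


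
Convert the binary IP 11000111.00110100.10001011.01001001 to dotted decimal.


11000111 = 199
00110100 = 52
10001011 = 139
01001001 = 73
IP: 199.52.139.73


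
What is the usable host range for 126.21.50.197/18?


Network: 126.21.0.0
Broadcast: 126.21.63.255
First usable = network + 1
Last usable = broadcast - 1
Range: 126.21.0.1 to 126.21.63.254


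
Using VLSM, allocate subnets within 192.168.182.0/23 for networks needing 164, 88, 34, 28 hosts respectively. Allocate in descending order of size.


164 hosts -> /24 (254 usable): 192.168.182.0/24
88 hosts -> /25 (126 usable): 192.168.183.0/25
34 hosts -> /26 (62 usable): 192.168.183.128/26
28 hosts -> /27 (30 usable): 192.168.183.192/27
Allocation: 192.168.182.0/24 (164 hosts, 254 usable); 192.168.183.0/25 (88 hosts, 126 usable); 192.168.183.128/26 (34 hosts, 62 usable); 192.168.183.192/27 (28 hosts, 30 usable)


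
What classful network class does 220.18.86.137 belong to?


First octet: 220
Binary: 11011100
110xxxxx -> Class C (192-223)
Class C, default mask 255.255.255.0 (/24)


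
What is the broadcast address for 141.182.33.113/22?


Network: 141.182.32.0/22
Host bits = 10
Set all host bits to 1:
Broadcast: 141.182.35.255


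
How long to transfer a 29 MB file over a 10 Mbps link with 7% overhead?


Effective throughput = 10 * (1 - 7/100) = 9.3 Mbps
File size in Mb = 29 * 8 = 232 Mb
Time = 232 / 9.3
Time = 24.9462 seconds


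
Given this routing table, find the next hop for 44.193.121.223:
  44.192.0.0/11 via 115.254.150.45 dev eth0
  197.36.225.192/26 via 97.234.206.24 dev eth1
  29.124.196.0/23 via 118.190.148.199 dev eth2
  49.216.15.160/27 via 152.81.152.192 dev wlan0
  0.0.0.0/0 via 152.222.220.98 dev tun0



Longest prefix match for 44.193.121.223:
  /11 44.192.0.0: MATCH
  /26 197.36.225.192: no
  /23 29.124.196.0: no
  /27 49.216.15.160: no
  /0 0.0.0.0: MATCH
Selected: next-hop 115.254.150.45 via eth0 (matched /11)


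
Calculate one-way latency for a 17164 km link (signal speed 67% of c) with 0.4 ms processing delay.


Speed = 0.67 * 3e5 km/s = 201000 km/s
Propagation delay = 17164 / 201000 = 0.0854 s = 85.393 ms
Processing delay = 0.4 ms
Total one-way latency = 85.793 ms


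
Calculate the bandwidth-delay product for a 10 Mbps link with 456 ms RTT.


BDP = bandwidth * RTT
= 10 Mbps * 456 ms
= 10 * 1e6 * 456 / 1000 bits
= 4560000 bits
= 570000 bytes
= 556.6406 KB
BDP = 4560000 bits (570000 bytes)


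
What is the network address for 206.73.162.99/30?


IP:   11001110.01001001.10100010.01100011
Mask: 11111111.11111111.11111111.11111100
AND operation:
Net:  11001110.01001001.10100010.01100000
Network: 206.73.162.96/30


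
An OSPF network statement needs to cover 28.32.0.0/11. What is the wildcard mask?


Subnet mask: 255.224.0.0
Wildcard = 255.255.255.255 - subnet mask
255 - 255 = 0
255 - 224 = 31
255 - 0 = 255
255 - 0 = 255
Wildcard: 0.31.255.255


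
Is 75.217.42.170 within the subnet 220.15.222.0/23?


Subnet network: 220.15.222.0
Test IP AND mask: 75.217.42.0
No, 75.217.42.170 is not in 220.15.222.0/23


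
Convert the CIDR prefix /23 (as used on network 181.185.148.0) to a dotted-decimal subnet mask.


/23 means 23 network bits, 9 host bits
Binary: 11111111111111111111111000000000
Mask: 255.255.254.0


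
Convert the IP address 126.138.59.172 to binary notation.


126 = 01111110
138 = 10001010
59 = 00111011
172 = 10101100
Binary: 01111110.10001010.00111011.10101100


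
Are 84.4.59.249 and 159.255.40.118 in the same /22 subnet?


Mask: 255.255.252.0
84.4.59.249 AND mask = 84.4.56.0
159.255.40.118 AND mask = 159.255.40.0
No, different subnets (84.4.56.0 vs 159.255.40.0)


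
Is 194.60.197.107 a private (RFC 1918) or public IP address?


RFC 1918 private ranges:
  10.0.0.0/8 (10.0.0.0 - 10.255.255.255)
  172.16.0.0/12 (172.16.0.0 - 172.31.255.255)
  192.168.0.0/16 (192.168.0.0 - 192.168.255.255)
Public (not in any RFC 1918 range)


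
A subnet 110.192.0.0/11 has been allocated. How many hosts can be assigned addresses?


Host bits = 32 - 11 = 21
Total addresses = 2^21 = 2097152
Usable = total - 2 (network and broadcast)
Usable hosts: 2097150


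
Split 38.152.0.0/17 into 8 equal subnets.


New prefix = 17 + 3 = 20
Each subnet has 4096 addresses
  38.152.0.0/20
  38.152.16.0/20
  38.152.32.0/20
  38.152.48.0/20
  38.152.64.0/20
  38.152.80.0/20
  38.152.96.0/20
  38.152.112.0/20
Subnets: 38.152.0.0/20, 38.152.16.0/20, 38.152.32.0/20, 38.152.48.0/20, 38.152.64.0/20, 38.152.80.0/20, 38.152.96.0/20, 38.152.112.0/20


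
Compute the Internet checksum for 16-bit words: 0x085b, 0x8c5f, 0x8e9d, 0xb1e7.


Sum all words (with carry folding):
+ 0x085b = 0x085b
+ 0x8c5f = 0x94ba
+ 0x8e9d = 0x2358
+ 0xb1e7 = 0xd53f
One's complement: ~0xd53f
Checksum = 0x2ac0


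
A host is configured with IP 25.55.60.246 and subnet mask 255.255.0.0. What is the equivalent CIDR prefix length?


Binary: 11111111.11111111.00000000.00000000
Count leading 1s
Prefix: /16


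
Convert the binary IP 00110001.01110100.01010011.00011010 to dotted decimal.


00110001 = 49
01110100 = 116
01010011 = 83
00011010 = 26
IP: 49.116.83.26


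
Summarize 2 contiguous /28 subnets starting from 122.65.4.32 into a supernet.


Original prefix: /28
Number of subnets: 2 = 2^1
New prefix = 28 - 1 = 27
Supernet: 122.65.4.32/27


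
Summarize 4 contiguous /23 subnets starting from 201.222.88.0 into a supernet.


Original prefix: /23
Number of subnets: 4 = 2^2
New prefix = 23 - 2 = 21
Supernet: 201.222.88.0/21


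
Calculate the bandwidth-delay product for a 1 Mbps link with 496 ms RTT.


BDP = bandwidth * RTT
= 1 Mbps * 496 ms
= 1 * 1e6 * 496 / 1000 bits
= 496000 bits
= 62000 bytes
= 60.5469 KB
BDP = 496000 bits (62000 bytes)


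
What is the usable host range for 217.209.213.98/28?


Network: 217.209.213.96
Broadcast: 217.209.213.111
First usable = network + 1
Last usable = broadcast - 1
Range: 217.209.213.97 to 217.209.213.110


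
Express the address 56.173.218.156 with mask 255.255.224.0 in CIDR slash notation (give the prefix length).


Binary: 11111111.11111111.11100000.00000000
Count leading 1s
Prefix: /19


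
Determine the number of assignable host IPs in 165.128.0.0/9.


Host bits = 32 - 9 = 23
Total addresses = 2^23 = 8388608
Usable = total - 2 (network and broadcast)
Usable hosts: 8388606


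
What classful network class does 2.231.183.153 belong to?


First octet: 2
Binary: 00000010
0xxxxxxx -> Class A (1-126)
Class A, default mask 255.0.0.0 (/8)


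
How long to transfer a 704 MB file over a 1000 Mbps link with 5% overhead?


Effective throughput = 1000 * (1 - 5/100) = 950 Mbps
File size in Mb = 704 * 8 = 5632 Mb
Time = 5632 / 950
Time = 5.9284 seconds


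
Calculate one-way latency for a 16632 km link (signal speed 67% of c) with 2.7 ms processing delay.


Speed = 0.67 * 3e5 km/s = 201000 km/s
Propagation delay = 16632 / 201000 = 0.0827 s = 82.7463 ms
Processing delay = 2.7 ms
Total one-way latency = 85.4463 ms


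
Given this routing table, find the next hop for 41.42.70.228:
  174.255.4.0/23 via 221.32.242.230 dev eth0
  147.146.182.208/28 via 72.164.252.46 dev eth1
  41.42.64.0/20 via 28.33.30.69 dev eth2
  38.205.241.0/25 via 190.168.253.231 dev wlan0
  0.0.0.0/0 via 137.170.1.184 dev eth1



Longest prefix match for 41.42.70.228:
  /23 174.255.4.0: no
  /28 147.146.182.208: no
  /20 41.42.64.0: MATCH
  /25 38.205.241.0: no
  /0 0.0.0.0: MATCH
Selected: next-hop 28.33.30.69 via eth2 (matched /20)


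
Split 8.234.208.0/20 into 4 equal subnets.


New prefix = 20 + 2 = 22
Each subnet has 1024 addresses
  8.234.208.0/22
  8.234.212.0/22
  8.234.216.0/22
  8.234.220.0/22
Subnets: 8.234.208.0/22, 8.234.212.0/22, 8.234.216.0/22, 8.234.220.0/22


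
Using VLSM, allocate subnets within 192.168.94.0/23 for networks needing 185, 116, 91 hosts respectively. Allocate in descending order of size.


185 hosts -> /24 (254 usable): 192.168.94.0/24
116 hosts -> /25 (126 usable): 192.168.95.0/25
91 hosts -> /25 (126 usable): 192.168.95.128/25
Allocation: 192.168.94.0/24 (185 hosts, 254 usable); 192.168.95.0/25 (116 hosts, 126 usable); 192.168.95.128/25 (91 hosts, 126 usable)


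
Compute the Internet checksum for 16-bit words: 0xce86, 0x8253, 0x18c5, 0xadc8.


Sum all words (with carry folding):
+ 0xce86 = 0xce86
+ 0x8253 = 0x50da
+ 0x18c5 = 0x699f
+ 0xadc8 = 0x1768
One's complement: ~0x1768
Checksum = 0xe897


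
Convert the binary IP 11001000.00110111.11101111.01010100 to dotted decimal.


11001000 = 200
00110111 = 55
11101111 = 239
01010100 = 84
IP: 200.55.239.84


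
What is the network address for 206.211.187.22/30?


IP:   11001110.11010011.10111011.00010110
Mask: 11111111.11111111.11111111.11111100
AND operation:
Net:  11001110.11010011.10111011.00010100
Network: 206.211.187.20/30


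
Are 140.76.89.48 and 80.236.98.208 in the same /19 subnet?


Mask: 255.255.224.0
140.76.89.48 AND mask = 140.76.64.0
80.236.98.208 AND mask = 80.236.96.0
No, different subnets (140.76.64.0 vs 80.236.96.0)


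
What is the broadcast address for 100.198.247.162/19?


Network: 100.198.224.0/19
Host bits = 13
Set all host bits to 1:
Broadcast: 100.198.255.255


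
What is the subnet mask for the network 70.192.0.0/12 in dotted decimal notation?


/12 means 12 network bits, 20 host bits
Binary: 11111111111100000000000000000000
Mask: 255.240.0.0


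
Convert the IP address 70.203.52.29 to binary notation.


70 = 01000110
203 = 11001011
52 = 00110100
29 = 00011101
Binary: 01000110.11001011.00110100.00011101


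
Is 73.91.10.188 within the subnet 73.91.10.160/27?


Subnet network: 73.91.10.160
Test IP AND mask: 73.91.10.160
Yes, 73.91.10.188 is in 73.91.10.160/27


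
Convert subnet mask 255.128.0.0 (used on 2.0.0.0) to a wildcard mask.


Subnet mask: 255.128.0.0
Wildcard = 255.255.255.255 - subnet mask
255 - 255 = 0
255 - 128 = 127
255 - 0 = 255
255 - 0 = 255
Wildcard: 0.127.255.255


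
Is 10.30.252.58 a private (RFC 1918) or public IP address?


RFC 1918 private ranges:
  10.0.0.0/8 (10.0.0.0 - 10.255.255.255)
  172.16.0.0/12 (172.16.0.0 - 172.31.255.255)
  192.168.0.0/16 (192.168.0.0 - 192.168.255.255)
Private (in 10.0.0.0/8)


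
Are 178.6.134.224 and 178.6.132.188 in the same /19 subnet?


Mask: 255.255.224.0
178.6.134.224 AND mask = 178.6.128.0
178.6.132.188 AND mask = 178.6.128.0
Yes, same subnet (178.6.128.0)


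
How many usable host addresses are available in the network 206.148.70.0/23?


Host bits = 32 - 23 = 9
Total addresses = 2^9 = 512
Usable = total - 2 (network and broadcast)
Usable hosts: 510


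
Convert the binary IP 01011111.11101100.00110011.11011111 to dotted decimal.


01011111 = 95
11101100 = 236
00110011 = 51
11011111 = 223
IP: 95.236.51.223


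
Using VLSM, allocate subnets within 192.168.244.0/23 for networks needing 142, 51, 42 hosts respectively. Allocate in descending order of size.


142 hosts -> /24 (254 usable): 192.168.244.0/24
51 hosts -> /26 (62 usable): 192.168.245.0/26
42 hosts -> /26 (62 usable): 192.168.245.64/26
Allocation: 192.168.244.0/24 (142 hosts, 254 usable); 192.168.245.0/26 (51 hosts, 62 usable); 192.168.245.64/26 (42 hosts, 62 usable)


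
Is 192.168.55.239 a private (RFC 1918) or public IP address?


RFC 1918 private ranges:
  10.0.0.0/8 (10.0.0.0 - 10.255.255.255)
  172.16.0.0/12 (172.16.0.0 - 172.31.255.255)
  192.168.0.0/16 (192.168.0.0 - 192.168.255.255)
Private (in 192.168.0.0/16)


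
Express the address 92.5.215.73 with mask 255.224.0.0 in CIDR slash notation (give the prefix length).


Binary: 11111111.11100000.00000000.00000000
Count leading 1s
Prefix: /11


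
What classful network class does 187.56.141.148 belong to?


First octet: 187
Binary: 10111011
10xxxxxx -> Class B (128-191)
Class B, default mask 255.255.0.0 (/16)


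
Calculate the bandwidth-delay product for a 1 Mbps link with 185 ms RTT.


BDP = bandwidth * RTT
= 1 Mbps * 185 ms
= 1 * 1e6 * 185 / 1000 bits
= 185000 bits
= 23125 bytes
= 22.583 KB
BDP = 185000 bits (23125 bytes)


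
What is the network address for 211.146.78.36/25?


IP:   11010011.10010010.01001110.00100100
Mask: 11111111.11111111.11111111.10000000
AND operation:
Net:  11010011.10010010.01001110.00000000
Network: 211.146.78.0/25


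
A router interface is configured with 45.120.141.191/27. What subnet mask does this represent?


/27 means 27 network bits, 5 host bits
Binary: 11111111111111111111111111100000
Mask: 255.255.255.224


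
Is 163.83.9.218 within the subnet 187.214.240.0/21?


Subnet network: 187.214.240.0
Test IP AND mask: 163.83.8.0
No, 163.83.9.218 is not in 187.214.240.0/21


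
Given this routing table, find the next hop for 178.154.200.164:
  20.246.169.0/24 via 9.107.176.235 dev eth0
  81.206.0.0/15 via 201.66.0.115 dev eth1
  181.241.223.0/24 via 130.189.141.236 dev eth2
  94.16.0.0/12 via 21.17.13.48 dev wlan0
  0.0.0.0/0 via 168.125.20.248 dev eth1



Longest prefix match for 178.154.200.164:
  /24 20.246.169.0: no
  /15 81.206.0.0: no
  /24 181.241.223.0: no
  /12 94.16.0.0: no
  /0 0.0.0.0: MATCH
Selected: next-hop 168.125.20.248 via eth1 (matched /0)


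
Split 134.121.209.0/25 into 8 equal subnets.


New prefix = 25 + 3 = 28
Each subnet has 16 addresses
  134.121.209.0/28
  134.121.209.16/28
  134.121.209.32/28
  134.121.209.48/28
  134.121.209.64/28
  134.121.209.80/28
  134.121.209.96/28
  134.121.209.112/28
Subnets: 134.121.209.0/28, 134.121.209.16/28, 134.121.209.32/28, 134.121.209.48/28, 134.121.209.64/28, 134.121.209.80/28, 134.121.209.96/28, 134.121.209.112/28


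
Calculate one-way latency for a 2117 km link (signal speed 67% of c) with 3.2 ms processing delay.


Speed = 0.67 * 3e5 km/s = 201000 km/s
Propagation delay = 2117 / 201000 = 0.0105 s = 10.5323 ms
Processing delay = 3.2 ms
Total one-way latency = 13.7323 ms


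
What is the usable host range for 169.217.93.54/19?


Network: 169.217.64.0
Broadcast: 169.217.95.255
First usable = network + 1
Last usable = broadcast - 1
Range: 169.217.64.1 to 169.217.95.254


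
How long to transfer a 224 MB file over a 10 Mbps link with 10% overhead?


Effective throughput = 10 * (1 - 10/100) = 9 Mbps
File size in Mb = 224 * 8 = 1792 Mb
Time = 1792 / 9
Time = 199.1111 seconds


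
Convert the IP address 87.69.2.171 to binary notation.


87 = 01010111
69 = 01000101
2 = 00000010
171 = 10101011
Binary: 01010111.01000101.00000010.10101011


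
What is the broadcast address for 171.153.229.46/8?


Network: 171.0.0.0/8
Host bits = 24
Set all host bits to 1:
Broadcast: 171.255.255.255


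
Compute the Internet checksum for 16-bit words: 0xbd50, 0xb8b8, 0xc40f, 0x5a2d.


Sum all words (with carry folding):
+ 0xbd50 = 0xbd50
+ 0xb8b8 = 0x7609
+ 0xc40f = 0x3a19
+ 0x5a2d = 0x9446
One's complement: ~0x9446
Checksum = 0x6bb9


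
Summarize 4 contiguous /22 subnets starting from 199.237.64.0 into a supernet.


Original prefix: /22
Number of subnets: 4 = 2^2
New prefix = 22 - 2 = 20
Supernet: 199.237.64.0/20


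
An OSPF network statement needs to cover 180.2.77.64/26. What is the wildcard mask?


Subnet mask: 255.255.255.192
Wildcard = 255.255.255.255 - subnet mask
255 - 255 = 0
255 - 255 = 0
255 - 255 = 0
255 - 192 = 63
Wildcard: 0.0.0.63


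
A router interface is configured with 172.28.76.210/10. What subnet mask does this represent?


/10 means 10 network bits, 22 host bits
Binary: 11111111110000000000000000000000
Mask: 255.192.0.0


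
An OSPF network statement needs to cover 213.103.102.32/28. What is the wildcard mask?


Subnet mask: 255.255.255.240
Wildcard = 255.255.255.255 - subnet mask
255 - 255 = 0
255 - 255 = 0
255 - 255 = 0
255 - 240 = 15
Wildcard: 0.0.0.15


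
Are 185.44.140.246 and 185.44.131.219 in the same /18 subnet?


Mask: 255.255.192.0
185.44.140.246 AND mask = 185.44.128.0
185.44.131.219 AND mask = 185.44.128.0
Yes, same subnet (185.44.128.0)


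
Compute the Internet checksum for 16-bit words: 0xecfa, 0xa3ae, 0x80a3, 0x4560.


Sum all words (with carry folding):
+ 0xecfa = 0xecfa
+ 0xa3ae = 0x90a9
+ 0x80a3 = 0x114d
+ 0x4560 = 0x56ad
One's complement: ~0x56ad
Checksum = 0xa952


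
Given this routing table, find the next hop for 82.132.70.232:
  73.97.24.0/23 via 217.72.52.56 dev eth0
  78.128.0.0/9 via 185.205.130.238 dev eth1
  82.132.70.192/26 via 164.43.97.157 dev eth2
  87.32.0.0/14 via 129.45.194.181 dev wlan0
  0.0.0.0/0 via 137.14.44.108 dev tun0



Longest prefix match for 82.132.70.232:
  /23 73.97.24.0: no
  /9 78.128.0.0: no
  /26 82.132.70.192: MATCH
  /14 87.32.0.0: no
  /0 0.0.0.0: MATCH
Selected: next-hop 164.43.97.157 via eth2 (matched /26)


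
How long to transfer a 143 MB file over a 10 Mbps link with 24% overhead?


Effective throughput = 10 * (1 - 24/100) = 7.6 Mbps
File size in Mb = 143 * 8 = 1144 Mb
Time = 1144 / 7.6
Time = 150.5263 seconds


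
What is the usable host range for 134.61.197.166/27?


Network: 134.61.197.160
Broadcast: 134.61.197.191
First usable = network + 1
Last usable = broadcast - 1
Range: 134.61.197.161 to 134.61.197.190


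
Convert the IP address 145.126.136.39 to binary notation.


145 = 10010001
126 = 01111110
136 = 10001000
39 = 00100111
Binary: 10010001.01111110.10001000.00100111


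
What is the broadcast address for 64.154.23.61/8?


Network: 64.0.0.0/8
Host bits = 24
Set all host bits to 1:
Broadcast: 64.255.255.255


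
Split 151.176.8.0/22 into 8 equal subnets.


New prefix = 22 + 3 = 25
Each subnet has 128 addresses
  151.176.8.0/25
  151.176.8.128/25
  151.176.9.0/25
  151.176.9.128/25
  151.176.10.0/25
  151.176.10.128/25
  151.176.11.0/25
  151.176.11.128/25
Subnets: 151.176.8.0/25, 151.176.8.128/25, 151.176.9.0/25, 151.176.9.128/25, 151.176.10.0/25, 151.176.10.128/25, 151.176.11.0/25, 151.176.11.128/25


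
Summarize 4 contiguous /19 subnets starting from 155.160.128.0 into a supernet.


Original prefix: /19
Number of subnets: 4 = 2^2
New prefix = 19 - 2 = 17
Supernet: 155.160.128.0/17


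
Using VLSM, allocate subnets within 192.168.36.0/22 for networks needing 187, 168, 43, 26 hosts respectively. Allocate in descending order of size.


187 hosts -> /24 (254 usable): 192.168.36.0/24
168 hosts -> /24 (254 usable): 192.168.37.0/24
43 hosts -> /26 (62 usable): 192.168.38.0/26
26 hosts -> /27 (30 usable): 192.168.38.64/27
Allocation: 192.168.36.0/24 (187 hosts, 254 usable); 192.168.37.0/24 (168 hosts, 254 usable); 192.168.38.0/26 (43 hosts, 62 usable); 192.168.38.64/27 (26 hosts, 30 usable)


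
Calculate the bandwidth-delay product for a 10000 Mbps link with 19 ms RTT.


BDP = bandwidth * RTT
= 10000 Mbps * 19 ms
= 10000 * 1e6 * 19 / 1000 bits
= 190000000 bits
= 23750000 bytes
= 23193.3594 KB
BDP = 190000000 bits (23750000 bytes)


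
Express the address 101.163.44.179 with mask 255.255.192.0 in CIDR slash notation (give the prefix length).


Binary: 11111111.11111111.11000000.00000000
Count leading 1s
Prefix: /18


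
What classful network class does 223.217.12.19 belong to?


First octet: 223
Binary: 11011111
110xxxxx -> Class C (192-223)
Class C, default mask 255.255.255.0 (/24)


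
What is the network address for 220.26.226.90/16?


IP:   11011100.00011010.11100010.01011010
Mask: 11111111.11111111.00000000.00000000
AND operation:
Net:  11011100.00011010.00000000.00000000
Network: 220.26.0.0/16


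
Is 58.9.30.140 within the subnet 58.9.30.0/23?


Subnet network: 58.9.30.0
Test IP AND mask: 58.9.30.0
Yes, 58.9.30.140 is in 58.9.30.0/23


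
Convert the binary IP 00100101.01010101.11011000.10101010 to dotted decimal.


00100101 = 37
01010101 = 85
11011000 = 216
10101010 = 170
IP: 37.85.216.170


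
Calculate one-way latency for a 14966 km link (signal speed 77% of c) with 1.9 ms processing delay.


Speed = 0.77 * 3e5 km/s = 231000 km/s
Propagation delay = 14966 / 231000 = 0.0648 s = 64.7879 ms
Processing delay = 1.9 ms
Total one-way latency = 66.6879 ms


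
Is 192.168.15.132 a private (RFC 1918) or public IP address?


RFC 1918 private ranges:
  10.0.0.0/8 (10.0.0.0 - 10.255.255.255)
  172.16.0.0/12 (172.16.0.0 - 172.31.255.255)
  192.168.0.0/16 (192.168.0.0 - 192.168.255.255)
Private (in 192.168.0.0/16)
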